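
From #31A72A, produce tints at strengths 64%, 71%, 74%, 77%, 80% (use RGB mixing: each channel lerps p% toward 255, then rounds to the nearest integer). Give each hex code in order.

#B5DFB2, #C3E5C1, #C9E8C8, #D0EBCE, #D6EDD4

#31A72A is rgb(49, 167, 42).
64%: (49 + 131.84 = 180.84→181, 167 + 56.32 = 223.32→223, 42 + 136.32 = 178.32→178) → #B5DFB2
71%: (49 + 146.26 = 195.26→195, 167 + 62.48 = 229.48→229, 42 + 151.23 = 193.23→193) → #C3E5C1
74%: (49 + 152.44 = 201.44→201, 167 + 65.12 = 232.12→232, 42 + 157.62 = 199.62→200) → #C9E8C8
77%: (49 + 158.62 = 207.62→208, 167 + 67.76 = 234.76→235, 42 + 164.01 = 206.01→206) → #D0EBCE
80%: (49 + 164.8 = 213.8→214, 167 + 70.4 = 237.4→237, 42 + 170.4 = 212.4→212) → #D6EDD4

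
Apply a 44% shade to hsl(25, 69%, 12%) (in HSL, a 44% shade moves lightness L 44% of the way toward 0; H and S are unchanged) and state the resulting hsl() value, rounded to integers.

hsl(25, 69%, 7%)

L moves 44% from 12 toward 0: 12 − 5.28 = 6.72 → 7.
H and S are unchanged.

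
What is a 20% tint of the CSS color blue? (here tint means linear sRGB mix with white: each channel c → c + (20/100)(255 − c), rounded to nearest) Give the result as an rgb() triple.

CSS blue is rgb(0, 0, 255).
A 20% tint moves each channel 20% toward 255:
  R: 0 + 51 = 51 → 51
  G: 0 + 0.2×(255−0) = 0 + 51 = 51 → 51
  B: 255 + 0 = 255 → 255

rgb(51, 51, 255)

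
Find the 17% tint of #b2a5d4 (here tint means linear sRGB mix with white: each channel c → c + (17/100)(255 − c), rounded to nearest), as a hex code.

#bfb4db

#b2a5d4 is rgb(178, 165, 212).
Lerp each channel 17% toward 255:
  R: 178 + 0.17×(255−178) = 178 + 13.09 = 191.09 → 191
  G: 165 + 15.3 = 180.3 → 180
  B: 212 + 0.17×(255−212) = 212 + 7.31 = 219.31 → 219
rgb(191, 180, 219) = #bfb4db.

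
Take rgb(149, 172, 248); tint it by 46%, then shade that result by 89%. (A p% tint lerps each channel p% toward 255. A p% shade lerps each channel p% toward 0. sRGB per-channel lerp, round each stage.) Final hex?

#16171C

Per channel, c → c + 0.46(255 − c):
  R: 149 + 0.46×(255−149) = 149 + 48.76 = 197.76 → 198
  G: 172 + 0.46×(255−172) = 172 + 38.18 = 210.18 → 210
  B: 248 + 0.46×(255−248) = 248 + 3.22 = 251.22 → 251
After the tint: rgb(198, 210, 251) = #C6D2FB.
Lerp each channel 89% toward 0:
  R: 198 − 176.22 = 21.78 → 22
  G: 210 − 186.9 = 23.1 → 23
  B: 251 + 0.89×(0−251) = 251 − 223.39 = 27.61 → 28
rgb(22, 23, 28) = #16171C.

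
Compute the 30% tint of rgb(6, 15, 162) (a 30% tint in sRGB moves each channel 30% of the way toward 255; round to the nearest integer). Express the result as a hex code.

#5157BE

A 30% tint moves each channel 30% toward 255:
  R: 6 + 0.3×(255−6) = 6 + 74.7 = 80.7 → 81
  G: 15 + 0.3×(255−15) = 15 + 72 = 87 → 87
  B: 162 + 0.3×(255−162) = 162 + 27.9 = 189.9 → 190
rgb(81, 87, 190) = #5157BE.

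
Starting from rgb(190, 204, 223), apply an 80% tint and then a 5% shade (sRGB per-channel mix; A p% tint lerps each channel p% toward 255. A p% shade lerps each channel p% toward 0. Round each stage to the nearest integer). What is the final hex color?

An 80% tint moves each channel 80% toward 255:
  R: 190 + 0.8×(255−190) = 190 + 52 = 242 → 242
  G: 204 + 0.8×(255−204) = 204 + 40.8 = 244.8 → 245
  B: 223 + 25.6 = 248.6 → 249
After the tint: rgb(242, 245, 249) = #F2F5F9.
Per channel, c → c + 0.05(0 − c):
  R: 242 − 12.1 = 229.9 → 230
  G: 245 + 0.05×(0−245) = 245 − 12.25 = 232.75 → 233
  B: 249 + 0.05×(0−249) = 249 − 12.45 = 236.55 → 237
rgb(230, 233, 237) = #E6E9ED.

#E6E9ED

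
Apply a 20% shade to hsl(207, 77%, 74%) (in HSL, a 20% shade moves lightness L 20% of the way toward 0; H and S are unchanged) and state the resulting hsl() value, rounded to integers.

L moves 20% from 74 toward 0: 74 − 14.8 = 59.2 → 59.
H and S are unchanged.

hsl(207, 77%, 59%)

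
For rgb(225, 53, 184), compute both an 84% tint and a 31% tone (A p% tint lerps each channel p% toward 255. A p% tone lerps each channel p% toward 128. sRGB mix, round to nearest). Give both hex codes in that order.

#FADFF4, #C34CA7

84% tint:
  R: 225 + 0.84×(255−225) = 225 + 25.2 = 250.2 → 250
  G: 53 + 0.84×(255−53) = 53 + 169.68 = 222.68 → 223
  B: 184 + 59.64 = 243.64 → 244
  → #FADFF4
31% tone:
  R: 225 + 0.31×(128−225) = 225 − 30.07 = 194.93 → 195
  G: 53 + 0.31×(128−53) = 53 + 23.25 = 76.25 → 76
  B: 184 + 0.31×(128−184) = 184 − 17.36 = 166.64 → 167
  → #C34CA7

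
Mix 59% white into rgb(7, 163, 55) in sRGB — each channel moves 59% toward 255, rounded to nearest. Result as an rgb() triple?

rgb(153, 217, 173)

Per channel, c → c + 0.59(255 − c):
  R: 7 + 146.32 = 153.32 → 153
  G: 163 + 0.59×(255−163) = 163 + 54.28 = 217.28 → 217
  B: 55 + 0.59×(255−55) = 55 + 118 = 173 → 173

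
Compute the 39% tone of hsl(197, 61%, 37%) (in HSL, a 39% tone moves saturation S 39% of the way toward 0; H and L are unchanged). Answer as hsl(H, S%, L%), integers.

S moves 39% from 61 toward 0: 61 − 23.79 = 37.21 → 37.
H and L are unchanged.

hsl(197, 37%, 37%)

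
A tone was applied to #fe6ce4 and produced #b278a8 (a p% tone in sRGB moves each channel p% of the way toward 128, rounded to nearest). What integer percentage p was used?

60%

#fe6ce4 is rgb(254, 108, 228); #b278a8 is rgb(178, 120, 168).
On the R channel (widest range): 178 ≈ 254 + (p/100)(128 − 254), so p ≈ 100×(178 − 254)/(128 − 254) = -7600/-126 = 60.32.
p = 60 reproduces all three channels after rounding.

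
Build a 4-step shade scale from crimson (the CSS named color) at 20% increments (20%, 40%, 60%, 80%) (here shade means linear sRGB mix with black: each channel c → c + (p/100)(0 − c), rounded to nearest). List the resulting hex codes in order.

#B01030, #840C24, #580818, #2C040C

CSS crimson is rgb(220, 20, 60).
20%: (220 − 44 = 176→176, 20 − 4 = 16→16, 60 − 12 = 48→48) → #B01030
40%: (220 − 88 = 132→132, 20 − 8 = 12→12, 60 − 24 = 36→36) → #840C24
60%: (220 − 132 = 88→88, 20 − 12 = 8→8, 60 − 36 = 24→24) → #580818
80%: (220 − 176 = 44→44, 20 − 16 = 4→4, 60 − 48 = 12→12) → #2C040C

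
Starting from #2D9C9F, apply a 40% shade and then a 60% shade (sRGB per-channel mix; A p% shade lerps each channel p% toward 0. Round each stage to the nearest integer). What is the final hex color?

#0B2626

#2D9C9F is rgb(45, 156, 159).
A 40% shade moves each channel 40% toward 0:
  R: 45 + 0.4×(0−45) = 45 − 18 = 27 → 27
  G: 156 − 62.4 = 93.6 → 94
  B: 159 − 63.6 = 95.4 → 95
After the shade: rgb(27, 94, 95) = #1B5E5F.
A 60% shade moves each channel 60% toward 0:
  R: 27 + 0.6×(0−27) = 27 − 16.2 = 10.8 → 11
  G: 94 + 0.6×(0−94) = 94 − 56.4 = 37.6 → 38
  B: 95 − 57 = 38 → 38
rgb(11, 38, 38) = #0B2626.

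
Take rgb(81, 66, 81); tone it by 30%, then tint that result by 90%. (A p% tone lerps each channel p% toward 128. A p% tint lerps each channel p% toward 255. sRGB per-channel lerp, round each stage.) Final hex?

#EFEEEF

Per channel, c → c + 0.3(128 − c):
  R: 81 + 14.1 = 95.1 → 95
  G: 66 + 0.3×(128−66) = 66 + 18.6 = 84.6 → 85
  B: 81 + 0.3×(128−81) = 81 + 14.1 = 95.1 → 95
After the tone: rgb(95, 85, 95) = #5F555F.
Per channel, c → c + 0.9(255 − c):
  R: 95 + 0.9×(255−95) = 95 + 144 = 239 → 239
  G: 85 + 0.9×(255−85) = 85 + 153 = 238 → 238
  B: 95 + 0.9×(255−95) = 95 + 144 = 239 → 239
rgb(239, 238, 239) = #EFEEEF.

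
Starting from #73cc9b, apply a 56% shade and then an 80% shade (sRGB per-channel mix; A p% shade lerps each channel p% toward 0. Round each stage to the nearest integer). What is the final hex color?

#73cc9b is rgb(115, 204, 155).
A 56% shade moves each channel 56% toward 0:
  R: 115 − 64.4 = 50.6 → 51
  G: 204 + 0.56×(0−204) = 204 − 114.24 = 89.76 → 90
  B: 155 − 86.8 = 68.2 → 68
After the shade: rgb(51, 90, 68) = #335a44.
An 80% shade moves each channel 80% toward 0:
  R: 51 − 40.8 = 10.2 → 10
  G: 90 + 0.8×(0−90) = 90 − 72 = 18 → 18
  B: 68 − 54.4 = 13.6 → 14
rgb(10, 18, 14) = #0a120e.

#0a120e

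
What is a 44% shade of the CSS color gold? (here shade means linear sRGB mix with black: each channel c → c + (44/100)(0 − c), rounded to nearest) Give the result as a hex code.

CSS gold is rgb(255, 215, 0).
Lerp each channel 44% toward 0:
  R: 255 + 0.44×(0−255) = 255 − 112.2 = 142.8 → 143
  G: 215 + 0.44×(0−215) = 215 − 94.6 = 120.4 → 120
  B: 0 + 0 = 0 → 0
rgb(143, 120, 0) = #8f7800.

#8f7800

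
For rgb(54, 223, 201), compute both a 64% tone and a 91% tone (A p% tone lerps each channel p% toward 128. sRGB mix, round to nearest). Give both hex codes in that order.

#65A29A, #798987

64% tone:
  R: 54 + 47.36 = 101.36 → 101
  G: 223 + 0.64×(128−223) = 223 − 60.8 = 162.2 → 162
  B: 201 + 0.64×(128−201) = 201 − 46.72 = 154.28 → 154
  → #65A29A
91% tone:
  R: 54 + 0.91×(128−54) = 54 + 67.34 = 121.34 → 121
  G: 223 + 0.91×(128−223) = 223 − 86.45 = 136.55 → 137
  B: 201 + 0.91×(128−201) = 201 − 66.43 = 134.57 → 135
  → #798987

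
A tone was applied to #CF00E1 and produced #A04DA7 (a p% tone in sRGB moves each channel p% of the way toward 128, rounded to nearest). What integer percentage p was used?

#CF00E1 is rgb(207, 0, 225); #A04DA7 is rgb(160, 77, 167).
On the G channel (widest range): 77 ≈ 0 + (p/100)(128 − 0), so p ≈ 100×(77 − 0)/(128 − 0) = 7700/128 = 60.16.
p = 60 reproduces all three channels after rounding.

60%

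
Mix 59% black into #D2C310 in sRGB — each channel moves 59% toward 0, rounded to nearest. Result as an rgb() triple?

#D2C310 is rgb(210, 195, 16).
Lerp each channel 59% toward 0:
  R: 210 + 0.59×(0−210) = 210 − 123.9 = 86.1 → 86
  G: 195 − 115.05 = 79.95 → 80
  B: 16 + 0.59×(0−16) = 16 − 9.44 = 6.56 → 7

rgb(86, 80, 7)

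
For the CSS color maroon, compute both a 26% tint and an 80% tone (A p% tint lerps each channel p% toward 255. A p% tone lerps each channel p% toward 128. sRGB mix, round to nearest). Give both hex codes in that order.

#A14242, #806666

CSS maroon is rgb(128, 0, 0).
26% tint:
  R: 128 + 0.26×(255−128) = 128 + 33.02 = 161.02 → 161
  G: 0 + 66.3 = 66.3 → 66
  B: 0 + 66.3 = 66.3 → 66
  → #A14242
80% tone:
  R: 128 + 0 = 128 → 128
  G: 0 + 102.4 = 102.4 → 102
  B: 0 + 102.4 = 102.4 → 102
  → #806666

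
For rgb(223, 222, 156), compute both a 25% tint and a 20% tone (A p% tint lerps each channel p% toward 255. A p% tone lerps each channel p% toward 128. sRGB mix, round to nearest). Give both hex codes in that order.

#E7E6B5, #CCCB96

25% tint:
  R: 223 + 8 = 231 → 231
  G: 222 + 8.25 = 230.25 → 230
  B: 156 + 24.75 = 180.75 → 181
  → #E7E6B5
20% tone:
  R: 223 − 19 = 204 → 204
  G: 222 + 0.2×(128−222) = 222 − 18.8 = 203.2 → 203
  B: 156 − 5.6 = 150.4 → 150
  → #CCCB96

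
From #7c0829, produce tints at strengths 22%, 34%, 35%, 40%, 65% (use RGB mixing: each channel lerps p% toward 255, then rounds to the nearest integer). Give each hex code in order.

#993e58, #a95c72, #aa5e74, #b06b7f, #d1a9b4

#7c0829 is rgb(124, 8, 41).
22%: (124 + 28.82 = 152.82→153, 8 + 54.34 = 62.34→62, 41 + 47.08 = 88.08→88) → #993e58
34%: (124 + 44.54 = 168.54→169, 8 + 83.98 = 91.98→92, 41 + 72.76 = 113.76→114) → #a95c72
35%: (124 + 45.85 = 169.85→170, 8 + 86.45 = 94.45→94, 41 + 74.9 = 115.9→116) → #aa5e74
40%: (124 + 52.4 = 176.4→176, 8 + 98.8 = 106.8→107, 41 + 85.6 = 126.6→127) → #b06b7f
65%: (124 + 85.15 = 209.15→209, 8 + 160.55 = 168.55→169, 41 + 139.1 = 180.1→180) → #d1a9b4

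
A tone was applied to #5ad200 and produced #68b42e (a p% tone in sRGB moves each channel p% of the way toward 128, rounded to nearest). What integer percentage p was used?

36%

#5ad200 is rgb(90, 210, 0); #68b42e is rgb(104, 180, 46).
On the B channel (widest range): 46 ≈ 0 + (p/100)(128 − 0), so p ≈ 100×(46 − 0)/(128 − 0) = 4600/128 = 35.94.
p = 36 reproduces all three channels after rounding.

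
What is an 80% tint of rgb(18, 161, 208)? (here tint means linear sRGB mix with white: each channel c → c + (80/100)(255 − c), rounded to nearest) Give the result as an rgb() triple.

Per channel, c → c + 0.8(255 − c):
  R: 18 + 189.6 = 207.6 → 208
  G: 161 + 0.8×(255−161) = 161 + 75.2 = 236.2 → 236
  B: 208 + 37.6 = 245.6 → 246

rgb(208, 236, 246)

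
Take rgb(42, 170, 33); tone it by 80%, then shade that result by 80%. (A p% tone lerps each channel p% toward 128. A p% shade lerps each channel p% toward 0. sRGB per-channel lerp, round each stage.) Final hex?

#161b16

Lerp each channel 80% toward 128:
  R: 42 + 0.8×(128−42) = 42 + 68.8 = 110.8 → 111
  G: 170 − 33.6 = 136.4 → 136
  B: 33 + 0.8×(128−33) = 33 + 76 = 109 → 109
After the tone: rgb(111, 136, 109) = #6f886d.
Per channel, c → c + 0.8(0 − c):
  R: 111 − 88.8 = 22.2 → 22
  G: 136 + 0.8×(0−136) = 136 − 108.8 = 27.2 → 27
  B: 109 + 0.8×(0−109) = 109 − 87.2 = 21.8 → 22
rgb(22, 27, 22) = #161b16.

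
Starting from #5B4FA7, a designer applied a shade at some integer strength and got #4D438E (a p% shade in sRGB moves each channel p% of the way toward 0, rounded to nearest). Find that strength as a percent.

#5B4FA7 is rgb(91, 79, 167); #4D438E is rgb(77, 67, 142).
On the B channel (widest range): 142 ≈ 167 + (p/100)(0 − 167), so p ≈ 100×(142 − 167)/(0 − 167) = -2500/-167 = 14.97.
p = 15 reproduces all three channels after rounding.

15%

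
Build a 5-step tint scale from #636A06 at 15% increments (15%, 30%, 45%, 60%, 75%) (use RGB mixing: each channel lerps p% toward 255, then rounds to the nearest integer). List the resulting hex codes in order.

#7A802B, #929751, #A9AD76, #C1C39B, #D8DAC1

#636A06 is rgb(99, 106, 6).
15%: (99 + 23.4 = 122.4→122, 106 + 22.35 = 128.35→128, 6 + 37.35 = 43.35→43) → #7A802B
30%: (99 + 46.8 = 145.8→146, 106 + 44.7 = 150.7→151, 6 + 74.7 = 80.7→81) → #929751
45%: (99 + 70.2 = 169.2→169, 106 + 67.05 = 173.05→173, 6 + 112.05 = 118.05→118) → #A9AD76
60%: (99 + 93.6 = 192.6→193, 106 + 89.4 = 195.4→195, 6 + 149.4 = 155.4→155) → #C1C39B
75%: (99 + 117 = 216→216, 106 + 111.75 = 217.75→218, 6 + 186.75 = 192.75→193) → #D8DAC1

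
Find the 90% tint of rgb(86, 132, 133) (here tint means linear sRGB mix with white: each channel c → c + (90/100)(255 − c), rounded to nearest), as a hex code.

#eef3f3

Per channel, c → c + 0.9(255 − c):
  R: 86 + 0.9×(255−86) = 86 + 152.1 = 238.1 → 238
  G: 132 + 0.9×(255−132) = 132 + 110.7 = 242.7 → 243
  B: 133 + 109.8 = 242.8 → 243
rgb(238, 243, 243) = #eef3f3.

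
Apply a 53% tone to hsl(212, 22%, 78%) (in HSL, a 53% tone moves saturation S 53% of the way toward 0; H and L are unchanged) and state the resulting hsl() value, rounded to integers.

S moves 53% from 22 toward 0: 22 − 11.66 = 10.34 → 10.
H and L are unchanged.

hsl(212, 10%, 78%)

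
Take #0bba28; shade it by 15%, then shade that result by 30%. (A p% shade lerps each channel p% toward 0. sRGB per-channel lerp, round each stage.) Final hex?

#0bba28 is rgb(11, 186, 40).
Lerp each channel 15% toward 0:
  R: 11 + 0.15×(0−11) = 11 − 1.65 = 9.35 → 9
  G: 186 + 0.15×(0−186) = 186 − 27.9 = 158.1 → 158
  B: 40 + 0.15×(0−40) = 40 − 6 = 34 → 34
After the shade: rgb(9, 158, 34) = #099e22.
Per channel, c → c + 0.3(0 − c):
  R: 9 − 2.7 = 6.3 → 6
  G: 158 + 0.3×(0−158) = 158 − 47.4 = 110.6 → 111
  B: 34 + 0.3×(0−34) = 34 − 10.2 = 23.8 → 24
rgb(6, 111, 24) = #066f18.

#066f18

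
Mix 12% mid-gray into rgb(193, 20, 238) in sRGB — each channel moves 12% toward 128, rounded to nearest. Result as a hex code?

Lerp each channel 12% toward 128:
  R: 193 + 0.12×(128−193) = 193 − 7.8 = 185.2 → 185
  G: 20 + 0.12×(128−20) = 20 + 12.96 = 32.96 → 33
  B: 238 + 0.12×(128−238) = 238 − 13.2 = 224.8 → 225
rgb(185, 33, 225) = #B921E1.

#B921E1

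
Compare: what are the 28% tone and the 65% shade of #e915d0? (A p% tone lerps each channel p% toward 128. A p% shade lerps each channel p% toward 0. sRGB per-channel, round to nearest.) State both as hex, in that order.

#cc33ba, #520749

#e915d0 is rgb(233, 21, 208).
28% tone:
  R: 233 + 0.28×(128−233) = 233 − 29.4 = 203.6 → 204
  G: 21 + 29.96 = 50.96 → 51
  B: 208 + 0.28×(128−208) = 208 − 22.4 = 185.6 → 186
  → #cc33ba
65% shade:
  R: 233 − 151.45 = 81.55 → 82
  G: 21 − 13.65 = 7.35 → 7
  B: 208 + 0.65×(0−208) = 208 − 135.2 = 72.8 → 73
  → #520749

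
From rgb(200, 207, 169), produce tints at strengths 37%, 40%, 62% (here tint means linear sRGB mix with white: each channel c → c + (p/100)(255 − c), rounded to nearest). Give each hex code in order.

#dce1c9, #dee2cb, #eaedde

37%: (200 + 20.35 = 220.35→220, 207 + 17.76 = 224.76→225, 169 + 31.82 = 200.82→201) → #dce1c9
40%: (200 + 22 = 222→222, 207 + 19.2 = 226.2→226, 169 + 34.4 = 203.4→203) → #dee2cb
62%: (200 + 34.1 = 234.1→234, 207 + 29.76 = 236.76→237, 169 + 53.32 = 222.32→222) → #eaedde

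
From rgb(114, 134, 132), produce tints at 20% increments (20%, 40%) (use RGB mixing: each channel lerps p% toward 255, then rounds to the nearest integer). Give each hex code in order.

#8e9e9d, #aab6b5

20%: (114 + 28.2 = 142.2→142, 134 + 24.2 = 158.2→158, 132 + 24.6 = 156.6→157) → #8e9e9d
40%: (114 + 56.4 = 170.4→170, 134 + 48.4 = 182.4→182, 132 + 49.2 = 181.2→181) → #aab6b5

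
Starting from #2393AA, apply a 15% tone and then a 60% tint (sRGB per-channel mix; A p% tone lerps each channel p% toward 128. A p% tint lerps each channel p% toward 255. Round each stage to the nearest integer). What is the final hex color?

#2393AA is rgb(35, 147, 170).
Per channel, c → c + 0.15(128 − c):
  R: 35 + 13.95 = 48.95 → 49
  G: 147 + 0.15×(128−147) = 147 − 2.85 = 144.15 → 144
  B: 170 − 6.3 = 163.7 → 164
After the tone: rgb(49, 144, 164) = #3190A4.
A 60% tint moves each channel 60% toward 255:
  R: 49 + 0.6×(255−49) = 49 + 123.6 = 172.6 → 173
  G: 144 + 0.6×(255−144) = 144 + 66.6 = 210.6 → 211
  B: 164 + 0.6×(255−164) = 164 + 54.6 = 218.6 → 219
rgb(173, 211, 219) = #ADD3DB.

#ADD3DB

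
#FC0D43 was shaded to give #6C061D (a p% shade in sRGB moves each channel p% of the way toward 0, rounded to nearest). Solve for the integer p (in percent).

#FC0D43 is rgb(252, 13, 67); #6C061D is rgb(108, 6, 29).
On the R channel (widest range): 108 ≈ 252 + (p/100)(0 − 252), so p ≈ 100×(108 − 252)/(0 − 252) = -14400/-252 = 57.14.
p = 57 reproduces all three channels after rounding.

57%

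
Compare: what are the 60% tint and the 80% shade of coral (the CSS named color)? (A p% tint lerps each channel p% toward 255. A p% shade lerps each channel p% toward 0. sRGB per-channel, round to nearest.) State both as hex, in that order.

CSS coral is rgb(255, 127, 80).
60% tint:
  R: 255 + 0.6×(255−255) = 255 + 0 = 255 → 255
  G: 127 + 76.8 = 203.8 → 204
  B: 80 + 0.6×(255−80) = 80 + 105 = 185 → 185
  → #ffccb9
80% shade:
  R: 255 + 0.8×(0−255) = 255 − 204 = 51 → 51
  G: 127 + 0.8×(0−127) = 127 − 101.6 = 25.4 → 25
  B: 80 + 0.8×(0−80) = 80 − 64 = 16 → 16
  → #331910

#ffccb9, #331910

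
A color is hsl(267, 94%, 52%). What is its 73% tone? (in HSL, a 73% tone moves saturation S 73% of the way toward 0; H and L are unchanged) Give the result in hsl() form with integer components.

S moves 73% from 94 toward 0: 94 − 68.62 = 25.38 → 25.
H and L are unchanged.

hsl(267, 25%, 52%)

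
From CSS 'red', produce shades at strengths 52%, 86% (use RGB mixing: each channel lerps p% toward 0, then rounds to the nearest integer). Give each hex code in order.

#7a0000, #240000

CSS red is rgb(255, 0, 0).
52%: (255 − 132.6 = 122.4→122, 0→0, 0→0) → #7a0000
86%: (255 − 219.3 = 35.7→36, 0→0, 0→0) → #240000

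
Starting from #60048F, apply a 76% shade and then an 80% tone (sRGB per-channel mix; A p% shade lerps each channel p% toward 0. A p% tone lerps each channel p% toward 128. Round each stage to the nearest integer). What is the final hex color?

#6B676D

#60048F is rgb(96, 4, 143).
Lerp each channel 76% toward 0:
  R: 96 + 0.76×(0−96) = 96 − 72.96 = 23.04 → 23
  G: 4 − 3.04 = 0.96 → 1
  B: 143 − 108.68 = 34.32 → 34
After the shade: rgb(23, 1, 34) = #170122.
Per channel, c → c + 0.8(128 − c):
  R: 23 + 84 = 107 → 107
  G: 1 + 0.8×(128−1) = 1 + 101.6 = 102.6 → 103
  B: 34 + 75.2 = 109.2 → 109
rgb(107, 103, 109) = #6B676D.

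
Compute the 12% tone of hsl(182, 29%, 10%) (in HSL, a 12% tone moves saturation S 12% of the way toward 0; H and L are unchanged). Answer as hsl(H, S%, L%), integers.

hsl(182, 26%, 10%)

S moves 12% from 29 toward 0: 29 − 3.48 = 25.52 → 26.
H and L are unchanged.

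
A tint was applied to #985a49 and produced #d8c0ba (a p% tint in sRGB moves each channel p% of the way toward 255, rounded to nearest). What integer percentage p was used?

#985a49 is rgb(152, 90, 73); #d8c0ba is rgb(216, 192, 186).
On the B channel (widest range): 186 ≈ 73 + (p/100)(255 − 73), so p ≈ 100×(186 − 73)/(255 − 73) = 11300/182 = 62.09.
p = 62 reproduces all three channels after rounding.

62%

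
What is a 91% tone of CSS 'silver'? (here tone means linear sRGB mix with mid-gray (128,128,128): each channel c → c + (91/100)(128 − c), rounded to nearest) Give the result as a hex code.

CSS silver is rgb(192, 192, 192).
Per channel, c → c + 0.91(128 − c):
  R: 192 − 58.24 = 133.76 → 134
  G: 192 + 0.91×(128−192) = 192 − 58.24 = 133.76 → 134
  B: 192 + 0.91×(128−192) = 192 − 58.24 = 133.76 → 134
rgb(134, 134, 134) = #868686.

#868686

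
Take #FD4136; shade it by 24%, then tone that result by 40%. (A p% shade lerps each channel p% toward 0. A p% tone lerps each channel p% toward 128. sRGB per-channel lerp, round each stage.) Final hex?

#A6514C

#FD4136 is rgb(253, 65, 54).
Lerp each channel 24% toward 0:
  R: 253 + 0.24×(0−253) = 253 − 60.72 = 192.28 → 192
  G: 65 − 15.6 = 49.4 → 49
  B: 54 + 0.24×(0−54) = 54 − 12.96 = 41.04 → 41
After the shade: rgb(192, 49, 41) = #C03129.
A 40% tone moves each channel 40% toward 128:
  R: 192 − 25.6 = 166.4 → 166
  G: 49 + 0.4×(128−49) = 49 + 31.6 = 80.6 → 81
  B: 41 + 34.8 = 75.8 → 76
rgb(166, 81, 76) = #A6514C.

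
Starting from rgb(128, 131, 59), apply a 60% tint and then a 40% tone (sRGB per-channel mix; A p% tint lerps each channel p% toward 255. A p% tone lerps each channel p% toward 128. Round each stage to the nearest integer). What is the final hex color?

#AEAE9D

Per channel, c → c + 0.6(255 − c):
  R: 128 + 76.2 = 204.2 → 204
  G: 131 + 0.6×(255−131) = 131 + 74.4 = 205.4 → 205
  B: 59 + 0.6×(255−59) = 59 + 117.6 = 176.6 → 177
After the tint: rgb(204, 205, 177) = #CCCDB1.
Lerp each channel 40% toward 128:
  R: 204 − 30.4 = 173.6 → 174
  G: 205 − 30.8 = 174.2 → 174
  B: 177 − 19.6 = 157.4 → 157
rgb(174, 174, 157) = #AEAE9D.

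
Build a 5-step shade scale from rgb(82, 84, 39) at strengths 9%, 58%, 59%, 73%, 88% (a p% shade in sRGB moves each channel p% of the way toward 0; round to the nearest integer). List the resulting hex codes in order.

#4B4C23, #222310, #222210, #16170B, #0A0A05

9%: (82 − 7.38 = 74.62→75, 84 − 7.56 = 76.44→76, 39 − 3.51 = 35.49→35) → #4B4C23
58%: (82 − 47.56 = 34.44→34, 84 − 48.72 = 35.28→35, 39 − 22.62 = 16.38→16) → #222310
59%: (82 − 48.38 = 33.62→34, 84 − 49.56 = 34.44→34, 39 − 23.01 = 15.99→16) → #222210
73%: (82 − 59.86 = 22.14→22, 84 − 61.32 = 22.68→23, 39 − 28.47 = 10.53→11) → #16170B
88%: (82 − 72.16 = 9.84→10, 84 − 73.92 = 10.08→10, 39 − 34.32 = 4.68→5) → #0A0A05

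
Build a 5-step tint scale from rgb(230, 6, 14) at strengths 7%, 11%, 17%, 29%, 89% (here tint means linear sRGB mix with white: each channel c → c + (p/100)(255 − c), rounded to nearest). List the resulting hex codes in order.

7%: (230 + 1.75 = 231.75→232, 6 + 17.43 = 23.43→23, 14 + 16.87 = 30.87→31) → #e8171f
11%: (230 + 2.75 = 232.75→233, 6 + 27.39 = 33.39→33, 14 + 26.51 = 40.51→41) → #e92129
17%: (230 + 4.25 = 234.25→234, 6 + 42.33 = 48.33→48, 14 + 40.97 = 54.97→55) → #ea3037
29%: (230 + 7.25 = 237.25→237, 6 + 72.21 = 78.21→78, 14 + 69.89 = 83.89→84) → #ed4e54
89%: (230 + 22.25 = 252.25→252, 6 + 221.61 = 227.61→228, 14 + 214.49 = 228.49→228) → #fce4e4

#e8171f, #e92129, #ea3037, #ed4e54, #fce4e4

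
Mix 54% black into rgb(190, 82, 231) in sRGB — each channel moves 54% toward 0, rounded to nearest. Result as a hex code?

#57266a

Lerp each channel 54% toward 0:
  R: 190 − 102.6 = 87.4 → 87
  G: 82 − 44.28 = 37.72 → 38
  B: 231 − 124.74 = 106.26 → 106
rgb(87, 38, 106) = #57266a.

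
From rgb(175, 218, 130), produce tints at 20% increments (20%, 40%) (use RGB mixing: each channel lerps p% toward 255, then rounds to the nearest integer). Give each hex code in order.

#bfe19b, #cfe9b4

20%: (175 + 16 = 191→191, 218 + 7.4 = 225.4→225, 130 + 25 = 155→155) → #bfe19b
40%: (175 + 32 = 207→207, 218 + 14.8 = 232.8→233, 130 + 50 = 180→180) → #cfe9b4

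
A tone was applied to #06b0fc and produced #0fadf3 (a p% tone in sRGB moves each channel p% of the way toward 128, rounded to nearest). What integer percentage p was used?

#06b0fc is rgb(6, 176, 252); #0fadf3 is rgb(15, 173, 243).
On the B channel (widest range): 243 ≈ 252 + (p/100)(128 − 252), so p ≈ 100×(243 − 252)/(128 − 252) = -900/-124 = 7.26.
p = 7 reproduces all three channels after rounding.

7%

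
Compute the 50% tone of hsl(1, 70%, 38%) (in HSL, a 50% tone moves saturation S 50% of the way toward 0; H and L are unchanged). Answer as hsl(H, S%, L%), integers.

S moves 50% from 70 toward 0: 70 − 35 = 35 → 35.
H and L are unchanged.

hsl(1, 35%, 38%)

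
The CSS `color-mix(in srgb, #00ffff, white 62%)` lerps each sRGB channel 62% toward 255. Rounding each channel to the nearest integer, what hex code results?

#9effff

#00ffff is rgb(0, 255, 255).
A 62% tint moves each channel 62% toward 255:
  R: 0 + 158.1 = 158.1 → 158
  G: 255 + 0.62×(255−255) = 255 + 0 = 255 → 255
  B: 255 + 0 = 255 → 255
rgb(158, 255, 255) = #9effff.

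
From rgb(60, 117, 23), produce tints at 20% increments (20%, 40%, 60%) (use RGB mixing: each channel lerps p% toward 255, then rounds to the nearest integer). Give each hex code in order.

#639145, #8AAC74, #B1C8A2

20%: (60 + 39 = 99→99, 117 + 27.6 = 144.6→145, 23 + 46.4 = 69.4→69) → #639145
40%: (60 + 78 = 138→138, 117 + 55.2 = 172.2→172, 23 + 92.8 = 115.8→116) → #8AAC74
60%: (60 + 117 = 177→177, 117 + 82.8 = 199.8→200, 23 + 139.2 = 162.2→162) → #B1C8A2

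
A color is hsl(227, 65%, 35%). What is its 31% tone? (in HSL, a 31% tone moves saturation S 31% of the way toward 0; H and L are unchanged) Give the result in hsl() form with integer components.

S moves 31% from 65 toward 0: 65 − 20.15 = 44.85 → 45.
H and L are unchanged.

hsl(227, 45%, 35%)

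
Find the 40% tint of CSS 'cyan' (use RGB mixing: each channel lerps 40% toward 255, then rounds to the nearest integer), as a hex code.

CSS cyan is rgb(0, 255, 255).
Lerp each channel 40% toward 255:
  R: 0 + 0.4×(255−0) = 0 + 102 = 102 → 102
  G: 255 + 0 = 255 → 255
  B: 255 + 0 = 255 → 255
rgb(102, 255, 255) = #66FFFF.

#66FFFF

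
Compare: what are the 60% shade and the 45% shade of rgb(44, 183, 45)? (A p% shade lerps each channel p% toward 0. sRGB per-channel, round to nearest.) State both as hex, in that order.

#124912, #186519

60% shade:
  R: 44 + 0.6×(0−44) = 44 − 26.4 = 17.6 → 18
  G: 183 − 109.8 = 73.2 → 73
  B: 45 − 27 = 18 → 18
  → #124912
45% shade:
  R: 44 + 0.45×(0−44) = 44 − 19.8 = 24.2 → 24
  G: 183 + 0.45×(0−183) = 183 − 82.35 = 100.65 → 101
  B: 45 + 0.45×(0−45) = 45 − 20.25 = 24.75 → 25
  → #186519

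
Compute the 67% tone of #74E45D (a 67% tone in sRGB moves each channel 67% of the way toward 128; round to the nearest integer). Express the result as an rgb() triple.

rgb(124, 161, 116)

#74E45D is rgb(116, 228, 93).
A 67% tone moves each channel 67% toward 128:
  R: 116 + 8.04 = 124.04 → 124
  G: 228 + 0.67×(128−228) = 228 − 67 = 161 → 161
  B: 93 + 23.45 = 116.45 → 116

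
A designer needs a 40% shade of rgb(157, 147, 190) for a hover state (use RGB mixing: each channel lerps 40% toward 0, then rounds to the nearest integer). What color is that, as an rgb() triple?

rgb(94, 88, 114)

A 40% shade moves each channel 40% toward 0:
  R: 157 − 62.8 = 94.2 → 94
  G: 147 − 58.8 = 88.2 → 88
  B: 190 + 0.4×(0−190) = 190 − 76 = 114 → 114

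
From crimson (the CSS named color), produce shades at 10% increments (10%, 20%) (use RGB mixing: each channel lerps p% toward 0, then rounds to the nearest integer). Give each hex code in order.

CSS crimson is rgb(220, 20, 60).
10%: (220 − 22 = 198→198, 20 − 2 = 18→18, 60 − 6 = 54→54) → #C61236
20%: (220 − 44 = 176→176, 20 − 4 = 16→16, 60 − 12 = 48→48) → #B01030

#C61236, #B01030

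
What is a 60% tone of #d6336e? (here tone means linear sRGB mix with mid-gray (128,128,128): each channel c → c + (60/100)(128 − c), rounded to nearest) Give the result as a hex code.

#d6336e is rgb(214, 51, 110).
A 60% tone moves each channel 60% toward 128:
  R: 214 + 0.6×(128−214) = 214 − 51.6 = 162.4 → 162
  G: 51 + 0.6×(128−51) = 51 + 46.2 = 97.2 → 97
  B: 110 + 0.6×(128−110) = 110 + 10.8 = 120.8 → 121
rgb(162, 97, 121) = #a26179.

#a26179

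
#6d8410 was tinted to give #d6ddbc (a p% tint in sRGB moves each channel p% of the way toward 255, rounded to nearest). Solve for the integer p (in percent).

72%

#6d8410 is rgb(109, 132, 16); #d6ddbc is rgb(214, 221, 188).
On the B channel (widest range): 188 ≈ 16 + (p/100)(255 − 16), so p ≈ 100×(188 − 16)/(255 − 16) = 17200/239 = 71.97.
p = 72 reproduces all three channels after rounding.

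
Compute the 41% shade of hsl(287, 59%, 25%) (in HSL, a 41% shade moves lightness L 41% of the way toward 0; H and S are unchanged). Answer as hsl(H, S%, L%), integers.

L moves 41% from 25 toward 0: 25 − 10.25 = 14.75 → 15.
H and S are unchanged.

hsl(287, 59%, 15%)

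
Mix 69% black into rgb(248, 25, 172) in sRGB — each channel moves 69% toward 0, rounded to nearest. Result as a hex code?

A 69% shade moves each channel 69% toward 0:
  R: 248 + 0.69×(0−248) = 248 − 171.12 = 76.88 → 77
  G: 25 − 17.25 = 7.75 → 8
  B: 172 + 0.69×(0−172) = 172 − 118.68 = 53.32 → 53
rgb(77, 8, 53) = #4d0835.

#4d0835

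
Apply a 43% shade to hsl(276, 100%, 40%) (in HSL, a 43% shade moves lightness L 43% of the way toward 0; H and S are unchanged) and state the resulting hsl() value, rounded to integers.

L moves 43% from 40 toward 0: 40 − 17.2 = 22.8 → 23.
H and S are unchanged.

hsl(276, 100%, 23%)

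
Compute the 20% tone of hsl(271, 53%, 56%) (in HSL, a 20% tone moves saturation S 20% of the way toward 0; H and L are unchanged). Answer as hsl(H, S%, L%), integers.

S moves 20% from 53 toward 0: 53 − 10.6 = 42.4 → 42.
H and L are unchanged.

hsl(271, 42%, 56%)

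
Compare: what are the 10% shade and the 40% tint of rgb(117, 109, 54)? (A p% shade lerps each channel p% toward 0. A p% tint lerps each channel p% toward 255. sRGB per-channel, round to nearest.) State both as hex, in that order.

10% shade:
  R: 117 + 0.1×(0−117) = 117 − 11.7 = 105.3 → 105
  G: 109 + 0.1×(0−109) = 109 − 10.9 = 98.1 → 98
  B: 54 + 0.1×(0−54) = 54 − 5.4 = 48.6 → 49
  → #696231
40% tint:
  R: 117 + 0.4×(255−117) = 117 + 55.2 = 172.2 → 172
  G: 109 + 58.4 = 167.4 → 167
  B: 54 + 80.4 = 134.4 → 134
  → #ACA786

#696231, #ACA786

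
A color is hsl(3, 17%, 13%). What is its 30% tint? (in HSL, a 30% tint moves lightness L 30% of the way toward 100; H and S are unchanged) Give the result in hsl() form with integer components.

hsl(3, 17%, 39%)

L moves 30% from 13 toward 100: 13 + 26.1 = 39.1 → 39.
H and S are unchanged.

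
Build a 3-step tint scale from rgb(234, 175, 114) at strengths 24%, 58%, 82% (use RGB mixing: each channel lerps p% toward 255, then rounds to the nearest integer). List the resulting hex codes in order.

24%: (234 + 5.04 = 239.04→239, 175 + 19.2 = 194.2→194, 114 + 33.84 = 147.84→148) → #EFC294
58%: (234 + 12.18 = 246.18→246, 175 + 46.4 = 221.4→221, 114 + 81.78 = 195.78→196) → #F6DDC4
82%: (234 + 17.22 = 251.22→251, 175 + 65.6 = 240.6→241, 114 + 115.62 = 229.62→230) → #FBF1E6

#EFC294, #F6DDC4, #FBF1E6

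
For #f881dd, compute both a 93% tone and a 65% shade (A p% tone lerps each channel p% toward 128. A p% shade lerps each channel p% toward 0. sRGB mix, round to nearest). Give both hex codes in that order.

#888087, #572d4d

#f881dd is rgb(248, 129, 221).
93% tone:
  R: 248 − 111.6 = 136.4 → 136
  G: 129 + 0.93×(128−129) = 129 − 0.93 = 128.07 → 128
  B: 221 + 0.93×(128−221) = 221 − 86.49 = 134.51 → 135
  → #888087
65% shade:
  R: 248 + 0.65×(0−248) = 248 − 161.2 = 86.8 → 87
  G: 129 + 0.65×(0−129) = 129 − 83.85 = 45.15 → 45
  B: 221 + 0.65×(0−221) = 221 − 143.65 = 77.35 → 77
  → #572d4d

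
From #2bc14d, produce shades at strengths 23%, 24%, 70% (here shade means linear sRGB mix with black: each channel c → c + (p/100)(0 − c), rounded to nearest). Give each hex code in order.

#21953b, #21933b, #0d3a17

#2bc14d is rgb(43, 193, 77).
23%: (43 − 9.89 = 33.11→33, 193 − 44.39 = 148.61→149, 77 − 17.71 = 59.29→59) → #21953b
24%: (43 − 10.32 = 32.68→33, 193 − 46.32 = 146.68→147, 77 − 18.48 = 58.52→59) → #21933b
70%: (43 − 30.1 = 12.9→13, 193 − 135.1 = 57.9→58, 77 − 53.9 = 23.1→23) → #0d3a17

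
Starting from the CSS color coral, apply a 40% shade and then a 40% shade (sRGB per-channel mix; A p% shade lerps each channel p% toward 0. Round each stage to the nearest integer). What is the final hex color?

#5c2e1d

CSS coral is rgb(255, 127, 80).
Lerp each channel 40% toward 0:
  R: 255 + 0.4×(0−255) = 255 − 102 = 153 → 153
  G: 127 + 0.4×(0−127) = 127 − 50.8 = 76.2 → 76
  B: 80 + 0.4×(0−80) = 80 − 32 = 48 → 48
After the shade: rgb(153, 76, 48) = #994c30.
Per channel, c → c + 0.4(0 − c):
  R: 153 + 0.4×(0−153) = 153 − 61.2 = 91.8 → 92
  G: 76 + 0.4×(0−76) = 76 − 30.4 = 45.6 → 46
  B: 48 + 0.4×(0−48) = 48 − 19.2 = 28.8 → 29
rgb(92, 46, 29) = #5c2e1d.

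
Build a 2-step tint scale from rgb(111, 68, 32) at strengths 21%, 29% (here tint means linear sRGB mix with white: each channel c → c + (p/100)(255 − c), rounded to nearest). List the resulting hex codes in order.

#8D6B4F, #997A61

21%: (111 + 30.24 = 141.24→141, 68 + 39.27 = 107.27→107, 32 + 46.83 = 78.83→79) → #8D6B4F
29%: (111 + 41.76 = 152.76→153, 68 + 54.23 = 122.23→122, 32 + 64.67 = 96.67→97) → #997A61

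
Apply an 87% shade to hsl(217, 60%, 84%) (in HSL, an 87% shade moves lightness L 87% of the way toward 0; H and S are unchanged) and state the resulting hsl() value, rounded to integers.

L moves 87% from 84 toward 0: 84 − 73.08 = 10.92 → 11.
H and S are unchanged.

hsl(217, 60%, 11%)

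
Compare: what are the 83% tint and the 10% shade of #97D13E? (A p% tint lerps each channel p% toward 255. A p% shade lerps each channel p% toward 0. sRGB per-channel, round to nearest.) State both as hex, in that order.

#EDF7DE, #88BC38

#97D13E is rgb(151, 209, 62).
83% tint:
  R: 151 + 0.83×(255−151) = 151 + 86.32 = 237.32 → 237
  G: 209 + 0.83×(255−209) = 209 + 38.18 = 247.18 → 247
  B: 62 + 0.83×(255−62) = 62 + 160.19 = 222.19 → 222
  → #EDF7DE
10% shade:
  R: 151 − 15.1 = 135.9 → 136
  G: 209 − 20.9 = 188.1 → 188
  B: 62 + 0.1×(0−62) = 62 − 6.2 = 55.8 → 56
  → #88BC38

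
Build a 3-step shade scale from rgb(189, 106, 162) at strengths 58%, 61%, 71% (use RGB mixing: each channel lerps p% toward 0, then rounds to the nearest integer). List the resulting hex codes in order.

#4F2D44, #4A293F, #371F2F

58%: (189 − 109.62 = 79.38→79, 106 − 61.48 = 44.52→45, 162 − 93.96 = 68.04→68) → #4F2D44
61%: (189 − 115.29 = 73.71→74, 106 − 64.66 = 41.34→41, 162 − 98.82 = 63.18→63) → #4A293F
71%: (189 − 134.19 = 54.81→55, 106 − 75.26 = 30.74→31, 162 − 115.02 = 46.98→47) → #371F2F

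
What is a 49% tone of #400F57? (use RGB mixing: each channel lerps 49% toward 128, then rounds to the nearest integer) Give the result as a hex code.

#400F57 is rgb(64, 15, 87).
A 49% tone moves each channel 49% toward 128:
  R: 64 + 0.49×(128−64) = 64 + 31.36 = 95.36 → 95
  G: 15 + 0.49×(128−15) = 15 + 55.37 = 70.37 → 70
  B: 87 + 0.49×(128−87) = 87 + 20.09 = 107.09 → 107
rgb(95, 70, 107) = #5F466B.

#5F466B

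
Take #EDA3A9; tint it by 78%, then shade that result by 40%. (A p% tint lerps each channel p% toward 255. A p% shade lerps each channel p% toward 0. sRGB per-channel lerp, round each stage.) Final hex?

#978D8E

#EDA3A9 is rgb(237, 163, 169).
A 78% tint moves each channel 78% toward 255:
  R: 237 + 0.78×(255−237) = 237 + 14.04 = 251.04 → 251
  G: 163 + 0.78×(255−163) = 163 + 71.76 = 234.76 → 235
  B: 169 + 0.78×(255−169) = 169 + 67.08 = 236.08 → 236
After the tint: rgb(251, 235, 236) = #FBEBEC.
Per channel, c → c + 0.4(0 − c):
  R: 251 − 100.4 = 150.6 → 151
  G: 235 − 94 = 141 → 141
  B: 236 + 0.4×(0−236) = 236 − 94.4 = 141.6 → 142
rgb(151, 141, 142) = #978D8E.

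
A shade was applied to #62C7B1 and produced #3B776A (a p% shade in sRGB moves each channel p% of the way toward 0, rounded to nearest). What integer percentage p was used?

40%

#62C7B1 is rgb(98, 199, 177); #3B776A is rgb(59, 119, 106).
On the G channel (widest range): 119 ≈ 199 + (p/100)(0 − 199), so p ≈ 100×(119 − 199)/(0 − 199) = -8000/-199 = 40.20.
p = 40 reproduces all three channels after rounding.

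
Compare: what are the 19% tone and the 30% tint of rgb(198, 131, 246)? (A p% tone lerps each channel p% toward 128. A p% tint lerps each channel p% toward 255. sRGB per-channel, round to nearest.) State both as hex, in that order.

#B982E0, #D7A8F9

19% tone:
  R: 198 + 0.19×(128−198) = 198 − 13.3 = 184.7 → 185
  G: 131 + 0.19×(128−131) = 131 − 0.57 = 130.43 → 130
  B: 246 − 22.42 = 223.58 → 224
  → #B982E0
30% tint:
  R: 198 + 0.3×(255−198) = 198 + 17.1 = 215.1 → 215
  G: 131 + 37.2 = 168.2 → 168
  B: 246 + 0.3×(255−246) = 246 + 2.7 = 248.7 → 249
  → #D7A8F9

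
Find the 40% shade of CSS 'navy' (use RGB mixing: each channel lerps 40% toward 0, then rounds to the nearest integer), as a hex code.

CSS navy is rgb(0, 0, 128).
A 40% shade moves each channel 40% toward 0:
  R: 0 + 0.4×(0−0) = 0 + 0 = 0 → 0
  G: 0 + 0.4×(0−0) = 0 + 0 = 0 → 0
  B: 128 + 0.4×(0−128) = 128 − 51.2 = 76.8 → 77
rgb(0, 0, 77) = #00004D.

#00004D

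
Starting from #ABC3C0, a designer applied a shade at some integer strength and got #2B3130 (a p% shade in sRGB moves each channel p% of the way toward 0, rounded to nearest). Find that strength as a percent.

75%

#ABC3C0 is rgb(171, 195, 192); #2B3130 is rgb(43, 49, 48).
On the G channel (widest range): 49 ≈ 195 + (p/100)(0 − 195), so p ≈ 100×(49 − 195)/(0 − 195) = -14600/-195 = 74.87.
p = 75 reproduces all three channels after rounding.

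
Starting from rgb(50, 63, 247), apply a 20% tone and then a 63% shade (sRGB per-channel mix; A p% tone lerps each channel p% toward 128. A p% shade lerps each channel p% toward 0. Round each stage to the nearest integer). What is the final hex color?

#181C53

Lerp each channel 20% toward 128:
  R: 50 + 15.6 = 65.6 → 66
  G: 63 + 13 = 76 → 76
  B: 247 + 0.2×(128−247) = 247 − 23.8 = 223.2 → 223
After the tone: rgb(66, 76, 223) = #424CDF.
A 63% shade moves each channel 63% toward 0:
  R: 66 + 0.63×(0−66) = 66 − 41.58 = 24.42 → 24
  G: 76 − 47.88 = 28.12 → 28
  B: 223 − 140.49 = 82.51 → 83
rgb(24, 28, 83) = #181C53.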